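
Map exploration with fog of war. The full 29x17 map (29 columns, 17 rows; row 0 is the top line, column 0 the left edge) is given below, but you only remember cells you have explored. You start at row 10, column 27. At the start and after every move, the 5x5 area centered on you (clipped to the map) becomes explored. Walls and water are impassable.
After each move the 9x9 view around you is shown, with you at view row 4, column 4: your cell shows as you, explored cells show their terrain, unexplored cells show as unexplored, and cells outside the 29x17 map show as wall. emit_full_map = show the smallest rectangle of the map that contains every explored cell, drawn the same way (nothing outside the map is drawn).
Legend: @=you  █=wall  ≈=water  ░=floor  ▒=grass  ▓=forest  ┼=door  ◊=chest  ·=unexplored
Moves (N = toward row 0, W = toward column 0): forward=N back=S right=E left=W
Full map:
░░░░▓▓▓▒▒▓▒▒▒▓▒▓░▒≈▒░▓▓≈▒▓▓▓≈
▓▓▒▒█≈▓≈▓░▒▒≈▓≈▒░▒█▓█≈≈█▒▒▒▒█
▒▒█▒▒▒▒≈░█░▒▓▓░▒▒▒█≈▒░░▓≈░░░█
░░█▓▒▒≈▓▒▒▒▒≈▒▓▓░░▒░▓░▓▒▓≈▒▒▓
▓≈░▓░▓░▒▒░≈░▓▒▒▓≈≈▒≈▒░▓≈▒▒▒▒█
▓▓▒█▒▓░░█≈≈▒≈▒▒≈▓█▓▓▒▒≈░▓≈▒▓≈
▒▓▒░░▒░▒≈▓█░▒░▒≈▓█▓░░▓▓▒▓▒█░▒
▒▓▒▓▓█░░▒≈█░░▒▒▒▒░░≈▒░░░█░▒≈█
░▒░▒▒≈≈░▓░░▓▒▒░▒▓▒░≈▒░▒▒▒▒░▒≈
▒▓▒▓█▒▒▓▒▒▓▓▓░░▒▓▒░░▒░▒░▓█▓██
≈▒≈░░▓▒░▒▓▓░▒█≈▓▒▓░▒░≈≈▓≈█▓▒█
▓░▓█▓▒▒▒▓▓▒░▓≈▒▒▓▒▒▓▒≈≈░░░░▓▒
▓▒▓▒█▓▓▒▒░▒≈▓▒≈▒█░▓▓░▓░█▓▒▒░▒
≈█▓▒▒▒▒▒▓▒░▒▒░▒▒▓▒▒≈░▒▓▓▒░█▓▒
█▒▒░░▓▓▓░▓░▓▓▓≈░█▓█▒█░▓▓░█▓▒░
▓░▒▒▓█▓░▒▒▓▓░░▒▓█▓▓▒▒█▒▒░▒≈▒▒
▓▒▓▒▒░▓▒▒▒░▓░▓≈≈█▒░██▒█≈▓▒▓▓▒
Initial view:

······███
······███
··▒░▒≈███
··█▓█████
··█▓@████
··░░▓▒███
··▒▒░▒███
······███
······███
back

······███
··▒░▒≈███
··█▓█████
··█▓▒████
··░░@▒███
··▒▒░▒███
··░█▓▒███
······███
······███

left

·······██
···▒░▒≈██
··▓█▓████
··≈█▓▒███
··░░@▓▒██
··▓▒▒░▒██
··▒░█▓▒██
·······██
·······██

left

········█
····▒░▒≈█
··░▓█▓███
··▓≈█▓▒██
··░░@░▓▒█
··█▓▒▒░▒█
··▓▒░█▓▒█
········█
········█

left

·········
·····▒░▒≈
··▒░▓█▓██
··≈▓≈█▓▒█
··≈░@░░▓▒
··░█▓▒▒░▒
··▓▓▒░█▓▒
·········
·········

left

·········
······▒░▒
··░▒░▓█▓█
··≈≈▓≈█▓▒
··≈≈@░░░▓
··▓░█▓▒▒░
··▒▓▓▒░█▓
·········
·········

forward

·········
·········
··░▒▒▒▒░▒
··░▒░▓█▓█
··≈≈@≈█▓▒
··≈≈░░░░▓
··▓░█▓▒▒░
··▒▓▓▒░█▓
·········

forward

·········
·········
··░░░█░··
··░▒▒▒▒░▒
··░▒@▓█▓█
··≈≈▓≈█▓▒
··≈≈░░░░▓
··▓░█▓▒▒░
··▒▓▓▒░█▓

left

·········
·········
··▒░░░█░·
··▒░▒▒▒▒░
··▒░@░▓█▓
··░≈≈▓≈█▓
··▒≈≈░░░░
···▓░█▓▒▒
···▒▓▓▒░█

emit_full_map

▒░░░█░···
▒░▒▒▒▒░▒≈
▒░@░▓█▓██
░≈≈▓≈█▓▒█
▒≈≈░░░░▓▒
·▓░█▓▒▒░▒
·▒▓▓▒░█▓▒

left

·········
·········
··≈▒░░░█░
··≈▒░▒▒▒▒
··░▒@▒░▓█
··▒░≈≈▓≈█
··▓▒≈≈░░░
····▓░█▓▒
····▒▓▓▒░

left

·········
·········
··░≈▒░░░█
··░≈▒░▒▒▒
··░░@░▒░▓
··░▒░≈≈▓≈
··▒▓▒≈≈░░
·····▓░█▓
·····▒▓▓▒

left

·········
·········
··░░≈▒░░░
··▒░≈▒░▒▒
··▒░@▒░▒░
··▓░▒░≈≈▓
··▒▒▓▒≈≈░
······▓░█
······▒▓▓

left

·········
·········
··▒░░≈▒░░
··▓▒░≈▒░▒
··▓▒@░▒░▒
··▒▓░▒░≈≈
··▓▒▒▓▒≈≈
·······▓░
·······▒▓

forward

·········
·········
··▓█▓░░··
··▒░░≈▒░░
··▓▒@≈▒░▒
··▓▒░░▒░▒
··▒▓░▒░≈≈
··▓▒▒▓▒≈≈
·······▓░

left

·········
·········
··≈▓█▓░░·
··▒▒░░≈▒░
··▒▓@░≈▒░
··▒▓▒░░▒░
··▓▒▓░▒░≈
···▓▒▒▓▒≈
········▓

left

·········
·········
··▒≈▓█▓░░
··▒▒▒░░≈▒
··░▒@▒░≈▒
··░▒▓▒░░▒
··≈▓▒▓░▒░
····▓▒▒▓▒
·········

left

·········
·········
··░▒≈▓█▓░
··▒▒▒▒░░≈
··▒░@▓▒░≈
··░░▒▓▒░░
··█≈▓▒▓░▒
·····▓▒▒▓
·········

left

·········
·········
··▒░▒≈▓█▓
··░▒▒▒▒░░
··▒▒@▒▓▒░
··▓░░▒▓▒░
··▒█≈▓▒▓░
······▓▒▒
·········

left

·········
·········
··░▒░▒≈▓█
··░░▒▒▒▒░
··▓▒@░▒▓▒
··▓▓░░▒▓▒
··░▒█≈▓▒▓
·······▓▒
·········

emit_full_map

░▒░▒≈▓█▓░░········
░░▒▒▒▒░░≈▒░░░█░···
▓▒@░▒▓▒░≈▒░▒▒▒▒░▒≈
▓▓░░▒▓▒░░▒░▒░▓█▓██
░▒█≈▓▒▓░▒░≈≈▓≈█▓▒█
·····▓▒▒▓▒≈≈░░░░▓▒
··········▓░█▓▒▒░▒
··········▒▓▓▒░█▓▒

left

·········
·········
··█░▒░▒≈▓
··█░░▒▒▒▒
··░▓@▒░▒▓
··▓▓▓░░▒▓
··▓░▒█≈▓▒
········▓
·········

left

·········
·········
··▓█░▒░▒≈
··≈█░░▒▒▒
··░░@▒▒░▒
··▒▓▓▓░░▒
··▓▓░▒█≈▓
·········
·········

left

·········
·········
··≈▓█░▒░▒
··▒≈█░░▒▒
··▓░@▓▒▒░
··▒▒▓▓▓░░
··▒▓▓░▒█≈
·········
·········

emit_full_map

≈▓█░▒░▒≈▓█▓░░········
▒≈█░░▒▒▒▒░░≈▒░░░█░···
▓░@▓▒▒░▒▓▒░≈▒░▒▒▒▒░▒≈
▒▒▓▓▓░░▒▓▒░░▒░▒░▓█▓██
▒▓▓░▒█≈▓▒▓░▒░≈≈▓≈█▓▒█
········▓▒▒▓▒≈≈░░░░▓▒
·············▓░█▓▒▒░▒
·············▒▓▓▒░█▓▒


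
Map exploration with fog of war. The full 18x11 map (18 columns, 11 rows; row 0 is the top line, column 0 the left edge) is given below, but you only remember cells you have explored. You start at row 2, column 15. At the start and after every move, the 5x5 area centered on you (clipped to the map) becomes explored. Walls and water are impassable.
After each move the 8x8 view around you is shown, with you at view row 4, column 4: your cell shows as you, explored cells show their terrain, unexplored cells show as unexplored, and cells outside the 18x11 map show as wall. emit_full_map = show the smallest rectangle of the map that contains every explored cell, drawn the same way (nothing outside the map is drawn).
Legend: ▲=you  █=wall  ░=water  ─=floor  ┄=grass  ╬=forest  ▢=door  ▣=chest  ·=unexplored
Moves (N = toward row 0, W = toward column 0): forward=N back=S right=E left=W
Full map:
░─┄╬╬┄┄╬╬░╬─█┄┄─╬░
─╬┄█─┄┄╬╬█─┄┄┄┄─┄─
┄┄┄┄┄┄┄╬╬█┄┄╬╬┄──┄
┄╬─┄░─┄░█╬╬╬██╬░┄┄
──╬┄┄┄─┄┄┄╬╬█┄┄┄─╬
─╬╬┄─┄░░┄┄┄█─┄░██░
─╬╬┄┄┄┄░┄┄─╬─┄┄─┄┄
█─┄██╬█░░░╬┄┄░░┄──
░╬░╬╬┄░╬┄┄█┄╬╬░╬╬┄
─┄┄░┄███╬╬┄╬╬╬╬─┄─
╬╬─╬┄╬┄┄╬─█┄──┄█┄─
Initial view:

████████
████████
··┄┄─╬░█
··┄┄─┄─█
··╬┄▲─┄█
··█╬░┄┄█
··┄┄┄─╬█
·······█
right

████████
████████
·┄┄─╬░██
·┄┄─┄─██
·╬┄─▲┄██
·█╬░┄┄██
·┄┄┄─╬██
······██

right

████████
████████
┄┄─╬░███
┄┄─┄─███
╬┄──▲███
█╬░┄┄███
┄┄┄─╬███
·····███

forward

████████
████████
████████
┄┄─╬░███
┄┄─┄▲███
╬┄──┄███
█╬░┄┄███
┄┄┄─╬███

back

████████
████████
┄┄─╬░███
┄┄─┄─███
╬┄──▲███
█╬░┄┄███
┄┄┄─╬███
·····███

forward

████████
████████
████████
┄┄─╬░███
┄┄─┄▲███
╬┄──┄███
█╬░┄┄███
┄┄┄─╬███


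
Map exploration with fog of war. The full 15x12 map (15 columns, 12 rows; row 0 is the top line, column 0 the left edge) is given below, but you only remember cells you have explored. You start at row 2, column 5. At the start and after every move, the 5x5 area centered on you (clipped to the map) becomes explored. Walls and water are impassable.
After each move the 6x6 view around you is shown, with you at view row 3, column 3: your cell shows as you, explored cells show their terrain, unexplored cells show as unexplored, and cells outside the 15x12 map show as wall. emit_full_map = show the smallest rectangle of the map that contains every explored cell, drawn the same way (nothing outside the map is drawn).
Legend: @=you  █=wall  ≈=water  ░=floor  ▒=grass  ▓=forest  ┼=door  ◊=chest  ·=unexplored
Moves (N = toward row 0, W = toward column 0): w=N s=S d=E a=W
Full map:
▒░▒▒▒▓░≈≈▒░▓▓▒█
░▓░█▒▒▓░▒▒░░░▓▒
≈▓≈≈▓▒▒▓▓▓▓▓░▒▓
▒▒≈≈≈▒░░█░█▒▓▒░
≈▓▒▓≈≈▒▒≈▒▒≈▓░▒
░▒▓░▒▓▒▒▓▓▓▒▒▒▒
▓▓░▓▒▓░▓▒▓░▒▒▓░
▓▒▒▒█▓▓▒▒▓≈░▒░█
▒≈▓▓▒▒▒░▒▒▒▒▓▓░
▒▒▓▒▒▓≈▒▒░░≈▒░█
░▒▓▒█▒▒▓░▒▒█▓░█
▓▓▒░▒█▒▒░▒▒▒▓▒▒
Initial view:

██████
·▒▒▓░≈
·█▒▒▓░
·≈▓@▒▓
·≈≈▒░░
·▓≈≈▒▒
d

██████
▒▒▓░≈≈
█▒▒▓░▒
≈▓▒@▓▓
≈≈▒░░█
▓≈≈▒▒≈

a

██████
·▒▒▓░≈
·█▒▒▓░
·≈▓@▒▓
·≈≈▒░░
·▓≈≈▒▒

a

██████
·▒▒▒▓░
·░█▒▒▓
·≈≈@▒▒
·≈≈≈▒░
·▒▓≈≈▒

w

██████
██████
·▒▒▒▓░
·░█@▒▓
·≈≈▓▒▒
·≈≈≈▒░

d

██████
██████
▒▒▒▓░≈
░█▒@▓░
≈≈▓▒▒▓
≈≈≈▒░░

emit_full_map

▒▒▒▓░≈≈
░█▒@▓░▒
≈≈▓▒▒▓▓
≈≈≈▒░░█
▒▓≈≈▒▒≈

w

██████
██████
██████
▒▒▒@░≈
░█▒▒▓░
≈≈▓▒▒▓

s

██████
██████
▒▒▒▓░≈
░█▒@▓░
≈≈▓▒▒▓
≈≈≈▒░░

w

██████
██████
██████
▒▒▒@░≈
░█▒▒▓░
≈≈▓▒▒▓


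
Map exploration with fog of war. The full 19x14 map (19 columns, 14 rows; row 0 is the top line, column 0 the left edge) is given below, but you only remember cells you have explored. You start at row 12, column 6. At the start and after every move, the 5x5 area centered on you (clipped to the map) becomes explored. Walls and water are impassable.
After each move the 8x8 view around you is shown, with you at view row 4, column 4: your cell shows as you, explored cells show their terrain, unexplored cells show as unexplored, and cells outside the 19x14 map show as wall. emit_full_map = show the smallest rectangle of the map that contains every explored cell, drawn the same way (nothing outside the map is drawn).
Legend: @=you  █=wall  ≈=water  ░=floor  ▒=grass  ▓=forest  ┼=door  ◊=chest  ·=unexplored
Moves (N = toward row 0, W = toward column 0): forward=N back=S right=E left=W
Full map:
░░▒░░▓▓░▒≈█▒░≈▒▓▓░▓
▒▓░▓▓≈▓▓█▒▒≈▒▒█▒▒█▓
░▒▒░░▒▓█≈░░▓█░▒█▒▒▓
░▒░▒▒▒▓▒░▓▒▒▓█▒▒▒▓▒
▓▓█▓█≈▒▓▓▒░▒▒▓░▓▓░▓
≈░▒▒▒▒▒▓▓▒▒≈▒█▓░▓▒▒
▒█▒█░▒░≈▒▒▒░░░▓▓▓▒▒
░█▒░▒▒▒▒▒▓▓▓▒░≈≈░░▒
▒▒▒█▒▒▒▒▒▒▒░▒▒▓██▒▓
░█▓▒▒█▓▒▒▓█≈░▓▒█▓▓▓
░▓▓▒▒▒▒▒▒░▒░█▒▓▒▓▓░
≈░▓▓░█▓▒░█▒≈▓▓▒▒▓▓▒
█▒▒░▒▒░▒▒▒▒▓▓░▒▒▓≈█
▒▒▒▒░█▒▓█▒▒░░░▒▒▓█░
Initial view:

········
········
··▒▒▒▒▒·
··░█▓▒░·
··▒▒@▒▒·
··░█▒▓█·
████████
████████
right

········
········
·▒▒▒▒▒░·
·░█▓▒░█·
·▒▒░@▒▒·
·░█▒▓█▒·
████████
████████

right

········
········
▒▒▒▒▒░▒·
░█▓▒░█▒·
▒▒░▒@▒▒·
░█▒▓█▒▒·
████████
████████

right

········
········
▒▒▒▒░▒░·
█▓▒░█▒≈·
▒░▒▒@▒▓·
█▒▓█▒▒░·
████████
████████

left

········
········
▒▒▒▒▒░▒░
░█▓▒░█▒≈
▒▒░▒@▒▒▓
░█▒▓█▒▒░
████████
████████

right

········
········
▒▒▒▒░▒░·
█▓▒░█▒≈·
▒░▒▒@▒▓·
█▒▓█▒▒░·
████████
████████

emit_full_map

▒▒▒▒▒░▒░
░█▓▒░█▒≈
▒▒░▒▒@▒▓
░█▒▓█▒▒░

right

········
········
▒▒▒░▒░█·
▓▒░█▒≈▓·
░▒▒▒@▓▓·
▒▓█▒▒░░·
████████
████████

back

········
▒▒▒░▒░█·
▓▒░█▒≈▓·
░▒▒▒▒▓▓·
▒▓█▒@░░·
████████
████████
████████

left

········
▒▒▒▒░▒░█
█▓▒░█▒≈▓
▒░▒▒▒▒▓▓
█▒▓█@▒░░
████████
████████
████████

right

········
▒▒▒░▒░█·
▓▒░█▒≈▓·
░▒▒▒▒▓▓·
▒▓█▒@░░·
████████
████████
████████

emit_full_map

▒▒▒▒▒░▒░█
░█▓▒░█▒≈▓
▒▒░▒▒▒▒▓▓
░█▒▓█▒@░░

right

········
▒▒░▒░█··
▒░█▒≈▓▓·
▒▒▒▒▓▓░·
▓█▒▒@░░·
████████
████████
████████

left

········
▒▒▒░▒░█·
▓▒░█▒≈▓▓
░▒▒▒▒▓▓░
▒▓█▒@░░░
████████
████████
████████

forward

········
········
▒▒▒░▒░█·
▓▒░█▒≈▓▓
░▒▒▒@▓▓░
▒▓█▒▒░░░
████████
████████

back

········
▒▒▒░▒░█·
▓▒░█▒≈▓▓
░▒▒▒▒▓▓░
▒▓█▒@░░░
████████
████████
████████

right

········
▒▒░▒░█··
▒░█▒≈▓▓·
▒▒▒▒▓▓░·
▓█▒▒@░░·
████████
████████
████████

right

········
▒░▒░█···
░█▒≈▓▓▒·
▒▒▒▓▓░▒·
█▒▒░@░▒·
████████
████████
████████

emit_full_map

▒▒▒▒▒░▒░█··
░█▓▒░█▒≈▓▓▒
▒▒░▒▒▒▒▓▓░▒
░█▒▓█▒▒░@░▒


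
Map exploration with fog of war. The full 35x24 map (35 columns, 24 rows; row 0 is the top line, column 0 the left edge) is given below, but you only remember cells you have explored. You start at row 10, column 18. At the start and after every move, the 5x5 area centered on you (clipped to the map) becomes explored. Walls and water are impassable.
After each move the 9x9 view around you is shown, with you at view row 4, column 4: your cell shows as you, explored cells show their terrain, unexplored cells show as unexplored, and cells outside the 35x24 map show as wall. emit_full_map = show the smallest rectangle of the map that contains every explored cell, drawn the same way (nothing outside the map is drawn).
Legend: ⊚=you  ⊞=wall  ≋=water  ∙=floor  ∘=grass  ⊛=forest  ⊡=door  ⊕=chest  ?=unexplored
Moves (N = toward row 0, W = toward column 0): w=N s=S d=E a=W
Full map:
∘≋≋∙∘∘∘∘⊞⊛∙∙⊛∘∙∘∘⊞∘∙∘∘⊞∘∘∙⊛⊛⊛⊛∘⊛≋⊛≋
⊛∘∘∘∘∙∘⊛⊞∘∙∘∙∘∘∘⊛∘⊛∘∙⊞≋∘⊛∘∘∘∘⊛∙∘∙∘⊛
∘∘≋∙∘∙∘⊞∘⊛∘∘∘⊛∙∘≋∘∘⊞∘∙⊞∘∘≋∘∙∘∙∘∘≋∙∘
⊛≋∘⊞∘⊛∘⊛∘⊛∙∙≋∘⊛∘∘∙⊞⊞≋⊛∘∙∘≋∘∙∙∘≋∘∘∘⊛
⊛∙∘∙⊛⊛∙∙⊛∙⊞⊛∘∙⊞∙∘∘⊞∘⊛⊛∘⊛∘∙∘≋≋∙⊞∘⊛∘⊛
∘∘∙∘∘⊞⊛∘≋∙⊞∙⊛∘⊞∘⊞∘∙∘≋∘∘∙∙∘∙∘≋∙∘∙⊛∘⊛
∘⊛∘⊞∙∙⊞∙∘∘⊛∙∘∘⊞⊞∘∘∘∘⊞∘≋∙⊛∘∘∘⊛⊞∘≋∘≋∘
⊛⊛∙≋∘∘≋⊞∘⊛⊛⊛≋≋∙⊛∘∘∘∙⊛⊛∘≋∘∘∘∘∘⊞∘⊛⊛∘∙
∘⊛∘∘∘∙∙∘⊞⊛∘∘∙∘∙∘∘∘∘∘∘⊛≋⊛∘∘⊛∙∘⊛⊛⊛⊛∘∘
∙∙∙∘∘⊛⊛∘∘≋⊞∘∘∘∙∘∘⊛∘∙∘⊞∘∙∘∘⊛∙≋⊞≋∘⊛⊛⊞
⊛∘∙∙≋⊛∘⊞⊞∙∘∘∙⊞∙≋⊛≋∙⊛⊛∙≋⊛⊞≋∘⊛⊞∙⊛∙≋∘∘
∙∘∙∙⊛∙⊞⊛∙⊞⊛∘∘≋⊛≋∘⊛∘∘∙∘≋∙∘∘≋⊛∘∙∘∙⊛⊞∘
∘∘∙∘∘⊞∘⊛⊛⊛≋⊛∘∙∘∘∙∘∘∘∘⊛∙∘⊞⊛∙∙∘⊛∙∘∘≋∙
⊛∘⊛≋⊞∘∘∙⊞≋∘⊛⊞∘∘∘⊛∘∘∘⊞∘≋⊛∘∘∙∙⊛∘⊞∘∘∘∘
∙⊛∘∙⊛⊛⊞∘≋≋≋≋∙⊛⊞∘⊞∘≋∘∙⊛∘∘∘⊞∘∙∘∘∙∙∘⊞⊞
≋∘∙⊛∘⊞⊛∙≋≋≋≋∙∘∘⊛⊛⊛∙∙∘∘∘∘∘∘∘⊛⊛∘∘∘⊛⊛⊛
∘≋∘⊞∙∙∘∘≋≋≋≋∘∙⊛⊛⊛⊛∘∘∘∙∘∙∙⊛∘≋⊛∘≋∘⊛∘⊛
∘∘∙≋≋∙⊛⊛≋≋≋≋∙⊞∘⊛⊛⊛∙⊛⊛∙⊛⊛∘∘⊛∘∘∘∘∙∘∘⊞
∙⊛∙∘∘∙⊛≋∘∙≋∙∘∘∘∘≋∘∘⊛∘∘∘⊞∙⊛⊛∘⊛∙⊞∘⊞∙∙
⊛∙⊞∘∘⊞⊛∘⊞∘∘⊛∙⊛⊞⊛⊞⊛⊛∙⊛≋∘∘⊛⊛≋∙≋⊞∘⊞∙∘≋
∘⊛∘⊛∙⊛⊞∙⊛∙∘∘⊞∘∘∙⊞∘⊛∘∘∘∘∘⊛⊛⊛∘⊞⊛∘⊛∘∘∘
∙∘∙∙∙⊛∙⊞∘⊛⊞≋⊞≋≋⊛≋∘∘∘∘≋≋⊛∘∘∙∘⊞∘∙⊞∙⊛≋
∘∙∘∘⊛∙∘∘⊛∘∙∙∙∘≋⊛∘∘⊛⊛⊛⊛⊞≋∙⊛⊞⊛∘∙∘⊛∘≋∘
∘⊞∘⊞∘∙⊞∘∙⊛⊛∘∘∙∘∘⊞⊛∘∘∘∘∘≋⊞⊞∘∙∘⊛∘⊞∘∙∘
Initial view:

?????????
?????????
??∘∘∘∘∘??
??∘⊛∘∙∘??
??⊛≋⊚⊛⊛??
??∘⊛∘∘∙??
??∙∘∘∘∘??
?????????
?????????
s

?????????
??∘∘∘∘∘??
??∘⊛∘∙∘??
??⊛≋∙⊛⊛??
??∘⊛⊚∘∙??
??∙∘∘∘∘??
??⊛∘∘∘⊞??
?????????
?????????

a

?????????
???∘∘∘∘∘?
??∘∘⊛∘∙∘?
??≋⊛≋∙⊛⊛?
??≋∘⊚∘∘∙?
??∘∙∘∘∘∘?
??∘⊛∘∘∘⊞?
?????????
?????????

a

?????????
????∘∘∘∘∘
??∙∘∘⊛∘∙∘
??∙≋⊛≋∙⊛⊛
??⊛≋⊚⊛∘∘∙
??∘∘∙∘∘∘∘
??∘∘⊛∘∘∘⊞
?????????
?????????

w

?????????
?????????
??∙∘∘∘∘∘∘
??∙∘∘⊛∘∙∘
??∙≋⊚≋∙⊛⊛
??⊛≋∘⊛∘∘∙
??∘∘∙∘∘∘∘
??∘∘⊛∘∘∘⊞
?????????

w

?????????
?????????
??∙⊛∘∘∘??
??∙∘∘∘∘∘∘
??∙∘⊚⊛∘∙∘
??∙≋⊛≋∙⊛⊛
??⊛≋∘⊛∘∘∙
??∘∘∙∘∘∘∘
??∘∘⊛∘∘∘⊞

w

?????????
?????????
??⊞⊞∘∘∘??
??∙⊛∘∘∘??
??∙∘⊚∘∘∘∘
??∙∘∘⊛∘∙∘
??∙≋⊛≋∙⊛⊛
??⊛≋∘⊛∘∘∙
??∘∘∙∘∘∘∘

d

?????????
?????????
?⊞⊞∘∘∘∘??
?∙⊛∘∘∘∙??
?∙∘∘⊚∘∘∘?
?∙∘∘⊛∘∙∘?
?∙≋⊛≋∙⊛⊛?
?⊛≋∘⊛∘∘∙?
?∘∘∙∘∘∘∘?

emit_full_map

⊞⊞∘∘∘∘?
∙⊛∘∘∘∙?
∙∘∘⊚∘∘∘
∙∘∘⊛∘∙∘
∙≋⊛≋∙⊛⊛
⊛≋∘⊛∘∘∙
∘∘∙∘∘∘∘
∘∘⊛∘∘∘⊞

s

?????????
?⊞⊞∘∘∘∘??
?∙⊛∘∘∘∙??
?∙∘∘∘∘∘∘?
?∙∘∘⊚∘∙∘?
?∙≋⊛≋∙⊛⊛?
?⊛≋∘⊛∘∘∙?
?∘∘∙∘∘∘∘?
?∘∘⊛∘∘∘⊞?

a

?????????
??⊞⊞∘∘∘∘?
??∙⊛∘∘∘∙?
??∙∘∘∘∘∘∘
??∙∘⊚⊛∘∙∘
??∙≋⊛≋∙⊛⊛
??⊛≋∘⊛∘∘∙
??∘∘∙∘∘∘∘
??∘∘⊛∘∘∘⊞

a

?????????
???⊞⊞∘∘∘∘
??≋∙⊛∘∘∘∙
??∘∙∘∘∘∘∘
??∘∙⊚∘⊛∘∙
??⊞∙≋⊛≋∙⊛
??≋⊛≋∘⊛∘∘
???∘∘∙∘∘∘
???∘∘⊛∘∘∘

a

?????????
????⊞⊞∘∘∘
??≋≋∙⊛∘∘∘
??∙∘∙∘∘∘∘
??∘∘⊚∘∘⊛∘
??∙⊞∙≋⊛≋∙
??∘≋⊛≋∘⊛∘
????∘∘∙∘∘
????∘∘⊛∘∘

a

?????????
?????⊞⊞∘∘
??⊛≋≋∙⊛∘∘
??∘∙∘∙∘∘∘
??∘∘⊚∙∘∘⊛
??∘∙⊞∙≋⊛≋
??∘∘≋⊛≋∘⊛
?????∘∘∙∘
?????∘∘⊛∘

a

?????????
??????⊞⊞∘
??⊛⊛≋≋∙⊛∘
??∘∘∙∘∙∘∘
??⊞∘⊚∘∙∘∘
??∘∘∙⊞∙≋⊛
??⊛∘∘≋⊛≋∘
??????∘∘∙
??????∘∘⊛

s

??????⊞⊞∘
??⊛⊛≋≋∙⊛∘
??∘∘∙∘∙∘∘
??⊞∘∘∘∙∘∘
??∘∘⊚⊞∙≋⊛
??⊛∘∘≋⊛≋∘
??≋⊛∘∙∘∘∙
??????∘∘⊛
?????????

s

??⊛⊛≋≋∙⊛∘
??∘∘∙∘∙∘∘
??⊞∘∘∘∙∘∘
??∘∘∙⊞∙≋⊛
??⊛∘⊚≋⊛≋∘
??≋⊛∘∙∘∘∙
??∘⊛⊞∘∘∘⊛
?????????
?????????

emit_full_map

????⊞⊞∘∘∘∘?
⊛⊛≋≋∙⊛∘∘∘∙?
∘∘∙∘∙∘∘∘∘∘∘
⊞∘∘∘∙∘∘⊛∘∙∘
∘∘∙⊞∙≋⊛≋∙⊛⊛
⊛∘⊚≋⊛≋∘⊛∘∘∙
≋⊛∘∙∘∘∙∘∘∘∘
∘⊛⊞∘∘∘⊛∘∘∘⊞

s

??∘∘∙∘∙∘∘
??⊞∘∘∘∙∘∘
??∘∘∙⊞∙≋⊛
??⊛∘∘≋⊛≋∘
??≋⊛⊚∙∘∘∙
??∘⊛⊞∘∘∘⊛
??≋≋∙⊛⊞??
?????????
?????????

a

???∘∘∙∘∙∘
???⊞∘∘∘∙∘
??∙∘∘∙⊞∙≋
??⊞⊛∘∘≋⊛≋
??⊛≋⊚∘∙∘∘
??≋∘⊛⊞∘∘∘
??≋≋≋∙⊛⊞?
?????????
?????????

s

???⊞∘∘∘∙∘
??∙∘∘∙⊞∙≋
??⊞⊛∘∘≋⊛≋
??⊛≋⊛∘∙∘∘
??≋∘⊚⊞∘∘∘
??≋≋≋∙⊛⊞?
??≋≋≋∙∘??
?????????
?????????

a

????⊞∘∘∘∙
???∙∘∘∙⊞∙
??∙⊞⊛∘∘≋⊛
??⊛⊛≋⊛∘∙∘
??⊞≋⊚⊛⊞∘∘
??≋≋≋≋∙⊛⊞
??≋≋≋≋∙∘?
?????????
?????????

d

???⊞∘∘∘∙∘
??∙∘∘∙⊞∙≋
?∙⊞⊛∘∘≋⊛≋
?⊛⊛≋⊛∘∙∘∘
?⊞≋∘⊚⊞∘∘∘
?≋≋≋≋∙⊛⊞?
?≋≋≋≋∙∘??
?????????
?????????

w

???∘∘∙∘∙∘
???⊞∘∘∘∙∘
??∙∘∘∙⊞∙≋
?∙⊞⊛∘∘≋⊛≋
?⊛⊛≋⊚∘∙∘∘
?⊞≋∘⊛⊞∘∘∘
?≋≋≋≋∙⊛⊞?
?≋≋≋≋∙∘??
?????????

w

???⊛⊛≋≋∙⊛
???∘∘∙∘∙∘
??≋⊞∘∘∘∙∘
??∙∘∘∙⊞∙≋
?∙⊞⊛⊚∘≋⊛≋
?⊛⊛≋⊛∘∙∘∘
?⊞≋∘⊛⊞∘∘∘
?≋≋≋≋∙⊛⊞?
?≋≋≋≋∙∘??

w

???????⊞⊞
???⊛⊛≋≋∙⊛
??⊛∘∘∙∘∙∘
??≋⊞∘∘∘∙∘
??∙∘⊚∙⊞∙≋
?∙⊞⊛∘∘≋⊛≋
?⊛⊛≋⊛∘∙∘∘
?⊞≋∘⊛⊞∘∘∘
?≋≋≋≋∙⊛⊞?

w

?????????
???????⊞⊞
??⊛⊛⊛≋≋∙⊛
??⊛∘∘∙∘∙∘
??≋⊞⊚∘∘∙∘
??∙∘∘∙⊞∙≋
?∙⊞⊛∘∘≋⊛≋
?⊛⊛≋⊛∘∙∘∘
?⊞≋∘⊛⊞∘∘∘

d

?????????
??????⊞⊞∘
?⊛⊛⊛≋≋∙⊛∘
?⊛∘∘∙∘∙∘∘
?≋⊞∘⊚∘∙∘∘
?∙∘∘∙⊞∙≋⊛
∙⊞⊛∘∘≋⊛≋∘
⊛⊛≋⊛∘∙∘∘∙
⊞≋∘⊛⊞∘∘∘⊛

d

?????????
?????⊞⊞∘∘
⊛⊛⊛≋≋∙⊛∘∘
⊛∘∘∙∘∙∘∘∘
≋⊞∘∘⊚∙∘∘⊛
∙∘∘∙⊞∙≋⊛≋
⊞⊛∘∘≋⊛≋∘⊛
⊛≋⊛∘∙∘∘∙∘
≋∘⊛⊞∘∘∘⊛∘

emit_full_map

??????⊞⊞∘∘∘∘?
?⊛⊛⊛≋≋∙⊛∘∘∘∙?
?⊛∘∘∙∘∙∘∘∘∘∘∘
?≋⊞∘∘⊚∙∘∘⊛∘∙∘
?∙∘∘∙⊞∙≋⊛≋∙⊛⊛
∙⊞⊛∘∘≋⊛≋∘⊛∘∘∙
⊛⊛≋⊛∘∙∘∘∙∘∘∘∘
⊞≋∘⊛⊞∘∘∘⊛∘∘∘⊞
≋≋≋≋∙⊛⊞??????
≋≋≋≋∙∘???????

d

?????????
????⊞⊞∘∘∘
⊛⊛≋≋∙⊛∘∘∘
∘∘∙∘∙∘∘∘∘
⊞∘∘∘⊚∘∘⊛∘
∘∘∙⊞∙≋⊛≋∙
⊛∘∘≋⊛≋∘⊛∘
≋⊛∘∙∘∘∙∘∘
∘⊛⊞∘∘∘⊛∘∘

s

????⊞⊞∘∘∘
⊛⊛≋≋∙⊛∘∘∘
∘∘∙∘∙∘∘∘∘
⊞∘∘∘∙∘∘⊛∘
∘∘∙⊞⊚≋⊛≋∙
⊛∘∘≋⊛≋∘⊛∘
≋⊛∘∙∘∘∙∘∘
∘⊛⊞∘∘∘⊛∘∘
≋≋∙⊛⊞????

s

⊛⊛≋≋∙⊛∘∘∘
∘∘∙∘∙∘∘∘∘
⊞∘∘∘∙∘∘⊛∘
∘∘∙⊞∙≋⊛≋∙
⊛∘∘≋⊚≋∘⊛∘
≋⊛∘∙∘∘∙∘∘
∘⊛⊞∘∘∘⊛∘∘
≋≋∙⊛⊞????
≋≋∙∘?????

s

∘∘∙∘∙∘∘∘∘
⊞∘∘∘∙∘∘⊛∘
∘∘∙⊞∙≋⊛≋∙
⊛∘∘≋⊛≋∘⊛∘
≋⊛∘∙⊚∘∙∘∘
∘⊛⊞∘∘∘⊛∘∘
≋≋∙⊛⊞∘⊞??
≋≋∙∘?????
?????????

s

⊞∘∘∘∙∘∘⊛∘
∘∘∙⊞∙≋⊛≋∙
⊛∘∘≋⊛≋∘⊛∘
≋⊛∘∙∘∘∙∘∘
∘⊛⊞∘⊚∘⊛∘∘
≋≋∙⊛⊞∘⊞??
≋≋∙∘∘⊛⊛??
?????????
?????????

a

≋⊞∘∘∘∙∘∘⊛
∙∘∘∙⊞∙≋⊛≋
⊞⊛∘∘≋⊛≋∘⊛
⊛≋⊛∘∙∘∘∙∘
≋∘⊛⊞⊚∘∘⊛∘
≋≋≋∙⊛⊞∘⊞?
≋≋≋∙∘∘⊛⊛?
?????????
?????????

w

⊛∘∘∙∘∙∘∘∘
≋⊞∘∘∘∙∘∘⊛
∙∘∘∙⊞∙≋⊛≋
⊞⊛∘∘≋⊛≋∘⊛
⊛≋⊛∘⊚∘∘∙∘
≋∘⊛⊞∘∘∘⊛∘
≋≋≋∙⊛⊞∘⊞?
≋≋≋∙∘∘⊛⊛?
?????????

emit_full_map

??????⊞⊞∘∘∘∘?
?⊛⊛⊛≋≋∙⊛∘∘∘∙?
?⊛∘∘∙∘∙∘∘∘∘∘∘
?≋⊞∘∘∘∙∘∘⊛∘∙∘
?∙∘∘∙⊞∙≋⊛≋∙⊛⊛
∙⊞⊛∘∘≋⊛≋∘⊛∘∘∙
⊛⊛≋⊛∘⊚∘∘∙∘∘∘∘
⊞≋∘⊛⊞∘∘∘⊛∘∘∘⊞
≋≋≋≋∙⊛⊞∘⊞????
≋≋≋≋∙∘∘⊛⊛????

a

?⊛∘∘∙∘∙∘∘
?≋⊞∘∘∘∙∘∘
?∙∘∘∙⊞∙≋⊛
∙⊞⊛∘∘≋⊛≋∘
⊛⊛≋⊛⊚∙∘∘∙
⊞≋∘⊛⊞∘∘∘⊛
≋≋≋≋∙⊛⊞∘⊞
≋≋≋≋∙∘∘⊛⊛
?????????

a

??⊛∘∘∙∘∙∘
??≋⊞∘∘∘∙∘
??∙∘∘∙⊞∙≋
?∙⊞⊛∘∘≋⊛≋
?⊛⊛≋⊚∘∙∘∘
?⊞≋∘⊛⊞∘∘∘
?≋≋≋≋∙⊛⊞∘
?≋≋≋≋∙∘∘⊛
?????????

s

??≋⊞∘∘∘∙∘
??∙∘∘∙⊞∙≋
?∙⊞⊛∘∘≋⊛≋
?⊛⊛≋⊛∘∙∘∘
?⊞≋∘⊚⊞∘∘∘
?≋≋≋≋∙⊛⊞∘
?≋≋≋≋∙∘∘⊛
?????????
?????????

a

???≋⊞∘∘∘∙
???∙∘∘∙⊞∙
??∙⊞⊛∘∘≋⊛
??⊛⊛≋⊛∘∙∘
??⊞≋⊚⊛⊞∘∘
??≋≋≋≋∙⊛⊞
??≋≋≋≋∙∘∘
?????????
?????????

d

??≋⊞∘∘∘∙∘
??∙∘∘∙⊞∙≋
?∙⊞⊛∘∘≋⊛≋
?⊛⊛≋⊛∘∙∘∘
?⊞≋∘⊚⊞∘∘∘
?≋≋≋≋∙⊛⊞∘
?≋≋≋≋∙∘∘⊛
?????????
?????????

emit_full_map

??????⊞⊞∘∘∘∘?
?⊛⊛⊛≋≋∙⊛∘∘∘∙?
?⊛∘∘∙∘∙∘∘∘∘∘∘
?≋⊞∘∘∘∙∘∘⊛∘∙∘
?∙∘∘∙⊞∙≋⊛≋∙⊛⊛
∙⊞⊛∘∘≋⊛≋∘⊛∘∘∙
⊛⊛≋⊛∘∙∘∘∙∘∘∘∘
⊞≋∘⊚⊞∘∘∘⊛∘∘∘⊞
≋≋≋≋∙⊛⊞∘⊞????
≋≋≋≋∙∘∘⊛⊛????


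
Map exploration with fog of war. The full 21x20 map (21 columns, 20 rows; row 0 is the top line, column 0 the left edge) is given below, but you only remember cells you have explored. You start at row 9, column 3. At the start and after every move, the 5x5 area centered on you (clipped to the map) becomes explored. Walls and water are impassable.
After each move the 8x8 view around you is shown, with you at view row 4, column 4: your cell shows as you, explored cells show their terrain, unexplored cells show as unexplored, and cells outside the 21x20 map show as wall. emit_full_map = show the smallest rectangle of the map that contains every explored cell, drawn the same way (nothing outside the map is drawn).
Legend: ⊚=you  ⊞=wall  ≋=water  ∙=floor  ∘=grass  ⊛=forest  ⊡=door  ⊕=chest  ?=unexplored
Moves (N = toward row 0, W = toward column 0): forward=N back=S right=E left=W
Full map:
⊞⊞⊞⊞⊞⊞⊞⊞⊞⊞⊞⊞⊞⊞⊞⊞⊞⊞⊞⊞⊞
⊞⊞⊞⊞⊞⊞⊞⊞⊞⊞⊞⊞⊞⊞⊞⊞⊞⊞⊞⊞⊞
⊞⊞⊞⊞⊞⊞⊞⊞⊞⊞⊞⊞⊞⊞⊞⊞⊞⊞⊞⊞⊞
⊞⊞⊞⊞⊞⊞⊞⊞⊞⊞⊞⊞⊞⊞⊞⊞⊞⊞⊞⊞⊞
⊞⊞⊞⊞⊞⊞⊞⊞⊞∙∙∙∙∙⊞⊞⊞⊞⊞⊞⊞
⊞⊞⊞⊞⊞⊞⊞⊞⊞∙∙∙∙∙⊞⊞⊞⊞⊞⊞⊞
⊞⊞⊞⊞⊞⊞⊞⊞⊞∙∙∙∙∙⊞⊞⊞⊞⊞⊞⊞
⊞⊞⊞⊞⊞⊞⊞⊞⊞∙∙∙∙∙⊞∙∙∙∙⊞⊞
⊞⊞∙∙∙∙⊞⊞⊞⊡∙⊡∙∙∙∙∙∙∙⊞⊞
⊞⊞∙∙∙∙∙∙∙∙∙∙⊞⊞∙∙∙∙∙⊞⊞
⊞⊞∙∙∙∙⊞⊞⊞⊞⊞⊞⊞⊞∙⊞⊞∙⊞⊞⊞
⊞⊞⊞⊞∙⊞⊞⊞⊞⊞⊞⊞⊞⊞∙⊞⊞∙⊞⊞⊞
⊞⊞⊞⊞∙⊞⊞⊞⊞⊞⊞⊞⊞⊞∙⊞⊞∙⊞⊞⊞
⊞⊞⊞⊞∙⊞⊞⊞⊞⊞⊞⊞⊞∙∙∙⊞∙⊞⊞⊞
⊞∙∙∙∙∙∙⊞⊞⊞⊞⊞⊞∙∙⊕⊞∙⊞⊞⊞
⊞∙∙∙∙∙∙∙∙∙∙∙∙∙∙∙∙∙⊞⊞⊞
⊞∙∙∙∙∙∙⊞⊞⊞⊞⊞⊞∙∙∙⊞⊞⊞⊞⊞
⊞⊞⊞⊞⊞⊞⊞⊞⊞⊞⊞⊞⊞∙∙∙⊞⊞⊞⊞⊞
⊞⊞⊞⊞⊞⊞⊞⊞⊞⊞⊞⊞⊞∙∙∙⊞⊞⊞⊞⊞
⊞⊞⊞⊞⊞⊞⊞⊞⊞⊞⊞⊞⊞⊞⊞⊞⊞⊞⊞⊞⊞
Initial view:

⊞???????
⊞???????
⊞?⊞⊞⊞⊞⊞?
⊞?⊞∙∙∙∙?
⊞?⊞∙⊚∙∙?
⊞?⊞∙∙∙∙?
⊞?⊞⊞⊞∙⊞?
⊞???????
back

⊞???????
⊞?⊞⊞⊞⊞⊞?
⊞?⊞∙∙∙∙?
⊞?⊞∙∙∙∙?
⊞?⊞∙⊚∙∙?
⊞?⊞⊞⊞∙⊞?
⊞?⊞⊞⊞∙⊞?
⊞???????

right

????????
?⊞⊞⊞⊞⊞??
?⊞∙∙∙∙⊞?
?⊞∙∙∙∙∙?
?⊞∙∙⊚∙⊞?
?⊞⊞⊞∙⊞⊞?
?⊞⊞⊞∙⊞⊞?
????????

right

????????
⊞⊞⊞⊞⊞???
⊞∙∙∙∙⊞⊞?
⊞∙∙∙∙∙∙?
⊞∙∙∙⊚⊞⊞?
⊞⊞⊞∙⊞⊞⊞?
⊞⊞⊞∙⊞⊞⊞?
????????

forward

????????
????????
⊞⊞⊞⊞⊞⊞⊞?
⊞∙∙∙∙⊞⊞?
⊞∙∙∙⊚∙∙?
⊞∙∙∙∙⊞⊞?
⊞⊞⊞∙⊞⊞⊞?
⊞⊞⊞∙⊞⊞⊞?

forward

????????
????????
??⊞⊞⊞⊞⊞?
⊞⊞⊞⊞⊞⊞⊞?
⊞∙∙∙⊚⊞⊞?
⊞∙∙∙∙∙∙?
⊞∙∙∙∙⊞⊞?
⊞⊞⊞∙⊞⊞⊞?

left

????????
????????
??⊞⊞⊞⊞⊞⊞
?⊞⊞⊞⊞⊞⊞⊞
?⊞∙∙⊚∙⊞⊞
?⊞∙∙∙∙∙∙
?⊞∙∙∙∙⊞⊞
?⊞⊞⊞∙⊞⊞⊞

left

⊞???????
⊞???????
⊞?⊞⊞⊞⊞⊞⊞
⊞?⊞⊞⊞⊞⊞⊞
⊞?⊞∙⊚∙∙⊞
⊞?⊞∙∙∙∙∙
⊞?⊞∙∙∙∙⊞
⊞?⊞⊞⊞∙⊞⊞

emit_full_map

⊞⊞⊞⊞⊞⊞⊞
⊞⊞⊞⊞⊞⊞⊞
⊞∙⊚∙∙⊞⊞
⊞∙∙∙∙∙∙
⊞∙∙∙∙⊞⊞
⊞⊞⊞∙⊞⊞⊞
⊞⊞⊞∙⊞⊞⊞

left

⊞⊞??????
⊞⊞??????
⊞⊞⊞⊞⊞⊞⊞⊞
⊞⊞⊞⊞⊞⊞⊞⊞
⊞⊞⊞⊞⊚∙∙∙
⊞⊞⊞⊞∙∙∙∙
⊞⊞⊞⊞∙∙∙∙
⊞⊞?⊞⊞⊞∙⊞

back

⊞⊞??????
⊞⊞⊞⊞⊞⊞⊞⊞
⊞⊞⊞⊞⊞⊞⊞⊞
⊞⊞⊞⊞∙∙∙∙
⊞⊞⊞⊞⊚∙∙∙
⊞⊞⊞⊞∙∙∙∙
⊞⊞⊞⊞⊞⊞∙⊞
⊞⊞?⊞⊞⊞∙⊞

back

⊞⊞⊞⊞⊞⊞⊞⊞
⊞⊞⊞⊞⊞⊞⊞⊞
⊞⊞⊞⊞∙∙∙∙
⊞⊞⊞⊞∙∙∙∙
⊞⊞⊞⊞⊚∙∙∙
⊞⊞⊞⊞⊞⊞∙⊞
⊞⊞⊞⊞⊞⊞∙⊞
⊞⊞??????

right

⊞⊞⊞⊞⊞⊞⊞⊞
⊞⊞⊞⊞⊞⊞⊞⊞
⊞⊞⊞∙∙∙∙⊞
⊞⊞⊞∙∙∙∙∙
⊞⊞⊞∙⊚∙∙⊞
⊞⊞⊞⊞⊞∙⊞⊞
⊞⊞⊞⊞⊞∙⊞⊞
⊞???????

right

⊞⊞⊞⊞⊞⊞⊞⊞
⊞⊞⊞⊞⊞⊞⊞⊞
⊞⊞∙∙∙∙⊞⊞
⊞⊞∙∙∙∙∙∙
⊞⊞∙∙⊚∙⊞⊞
⊞⊞⊞⊞∙⊞⊞⊞
⊞⊞⊞⊞∙⊞⊞⊞
????????

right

⊞⊞⊞⊞⊞⊞⊞?
⊞⊞⊞⊞⊞⊞⊞?
⊞∙∙∙∙⊞⊞?
⊞∙∙∙∙∙∙?
⊞∙∙∙⊚⊞⊞?
⊞⊞⊞∙⊞⊞⊞?
⊞⊞⊞∙⊞⊞⊞?
????????

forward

????????
⊞⊞⊞⊞⊞⊞⊞?
⊞⊞⊞⊞⊞⊞⊞?
⊞∙∙∙∙⊞⊞?
⊞∙∙∙⊚∙∙?
⊞∙∙∙∙⊞⊞?
⊞⊞⊞∙⊞⊞⊞?
⊞⊞⊞∙⊞⊞⊞?

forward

????????
????????
⊞⊞⊞⊞⊞⊞⊞?
⊞⊞⊞⊞⊞⊞⊞?
⊞∙∙∙⊚⊞⊞?
⊞∙∙∙∙∙∙?
⊞∙∙∙∙⊞⊞?
⊞⊞⊞∙⊞⊞⊞?

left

????????
????????
⊞⊞⊞⊞⊞⊞⊞⊞
⊞⊞⊞⊞⊞⊞⊞⊞
⊞⊞∙∙⊚∙⊞⊞
⊞⊞∙∙∙∙∙∙
⊞⊞∙∙∙∙⊞⊞
⊞⊞⊞⊞∙⊞⊞⊞

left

⊞???????
⊞???????
⊞⊞⊞⊞⊞⊞⊞⊞
⊞⊞⊞⊞⊞⊞⊞⊞
⊞⊞⊞∙⊚∙∙⊞
⊞⊞⊞∙∙∙∙∙
⊞⊞⊞∙∙∙∙⊞
⊞⊞⊞⊞⊞∙⊞⊞

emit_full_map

⊞⊞⊞⊞⊞⊞⊞⊞
⊞⊞⊞⊞⊞⊞⊞⊞
⊞⊞∙⊚∙∙⊞⊞
⊞⊞∙∙∙∙∙∙
⊞⊞∙∙∙∙⊞⊞
⊞⊞⊞⊞∙⊞⊞⊞
⊞⊞⊞⊞∙⊞⊞⊞

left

⊞⊞??????
⊞⊞??????
⊞⊞⊞⊞⊞⊞⊞⊞
⊞⊞⊞⊞⊞⊞⊞⊞
⊞⊞⊞⊞⊚∙∙∙
⊞⊞⊞⊞∙∙∙∙
⊞⊞⊞⊞∙∙∙∙
⊞⊞⊞⊞⊞⊞∙⊞

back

⊞⊞??????
⊞⊞⊞⊞⊞⊞⊞⊞
⊞⊞⊞⊞⊞⊞⊞⊞
⊞⊞⊞⊞∙∙∙∙
⊞⊞⊞⊞⊚∙∙∙
⊞⊞⊞⊞∙∙∙∙
⊞⊞⊞⊞⊞⊞∙⊞
⊞⊞⊞⊞⊞⊞∙⊞

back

⊞⊞⊞⊞⊞⊞⊞⊞
⊞⊞⊞⊞⊞⊞⊞⊞
⊞⊞⊞⊞∙∙∙∙
⊞⊞⊞⊞∙∙∙∙
⊞⊞⊞⊞⊚∙∙∙
⊞⊞⊞⊞⊞⊞∙⊞
⊞⊞⊞⊞⊞⊞∙⊞
⊞⊞??????

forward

⊞⊞??????
⊞⊞⊞⊞⊞⊞⊞⊞
⊞⊞⊞⊞⊞⊞⊞⊞
⊞⊞⊞⊞∙∙∙∙
⊞⊞⊞⊞⊚∙∙∙
⊞⊞⊞⊞∙∙∙∙
⊞⊞⊞⊞⊞⊞∙⊞
⊞⊞⊞⊞⊞⊞∙⊞

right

⊞???????
⊞⊞⊞⊞⊞⊞⊞⊞
⊞⊞⊞⊞⊞⊞⊞⊞
⊞⊞⊞∙∙∙∙⊞
⊞⊞⊞∙⊚∙∙∙
⊞⊞⊞∙∙∙∙⊞
⊞⊞⊞⊞⊞∙⊞⊞
⊞⊞⊞⊞⊞∙⊞⊞


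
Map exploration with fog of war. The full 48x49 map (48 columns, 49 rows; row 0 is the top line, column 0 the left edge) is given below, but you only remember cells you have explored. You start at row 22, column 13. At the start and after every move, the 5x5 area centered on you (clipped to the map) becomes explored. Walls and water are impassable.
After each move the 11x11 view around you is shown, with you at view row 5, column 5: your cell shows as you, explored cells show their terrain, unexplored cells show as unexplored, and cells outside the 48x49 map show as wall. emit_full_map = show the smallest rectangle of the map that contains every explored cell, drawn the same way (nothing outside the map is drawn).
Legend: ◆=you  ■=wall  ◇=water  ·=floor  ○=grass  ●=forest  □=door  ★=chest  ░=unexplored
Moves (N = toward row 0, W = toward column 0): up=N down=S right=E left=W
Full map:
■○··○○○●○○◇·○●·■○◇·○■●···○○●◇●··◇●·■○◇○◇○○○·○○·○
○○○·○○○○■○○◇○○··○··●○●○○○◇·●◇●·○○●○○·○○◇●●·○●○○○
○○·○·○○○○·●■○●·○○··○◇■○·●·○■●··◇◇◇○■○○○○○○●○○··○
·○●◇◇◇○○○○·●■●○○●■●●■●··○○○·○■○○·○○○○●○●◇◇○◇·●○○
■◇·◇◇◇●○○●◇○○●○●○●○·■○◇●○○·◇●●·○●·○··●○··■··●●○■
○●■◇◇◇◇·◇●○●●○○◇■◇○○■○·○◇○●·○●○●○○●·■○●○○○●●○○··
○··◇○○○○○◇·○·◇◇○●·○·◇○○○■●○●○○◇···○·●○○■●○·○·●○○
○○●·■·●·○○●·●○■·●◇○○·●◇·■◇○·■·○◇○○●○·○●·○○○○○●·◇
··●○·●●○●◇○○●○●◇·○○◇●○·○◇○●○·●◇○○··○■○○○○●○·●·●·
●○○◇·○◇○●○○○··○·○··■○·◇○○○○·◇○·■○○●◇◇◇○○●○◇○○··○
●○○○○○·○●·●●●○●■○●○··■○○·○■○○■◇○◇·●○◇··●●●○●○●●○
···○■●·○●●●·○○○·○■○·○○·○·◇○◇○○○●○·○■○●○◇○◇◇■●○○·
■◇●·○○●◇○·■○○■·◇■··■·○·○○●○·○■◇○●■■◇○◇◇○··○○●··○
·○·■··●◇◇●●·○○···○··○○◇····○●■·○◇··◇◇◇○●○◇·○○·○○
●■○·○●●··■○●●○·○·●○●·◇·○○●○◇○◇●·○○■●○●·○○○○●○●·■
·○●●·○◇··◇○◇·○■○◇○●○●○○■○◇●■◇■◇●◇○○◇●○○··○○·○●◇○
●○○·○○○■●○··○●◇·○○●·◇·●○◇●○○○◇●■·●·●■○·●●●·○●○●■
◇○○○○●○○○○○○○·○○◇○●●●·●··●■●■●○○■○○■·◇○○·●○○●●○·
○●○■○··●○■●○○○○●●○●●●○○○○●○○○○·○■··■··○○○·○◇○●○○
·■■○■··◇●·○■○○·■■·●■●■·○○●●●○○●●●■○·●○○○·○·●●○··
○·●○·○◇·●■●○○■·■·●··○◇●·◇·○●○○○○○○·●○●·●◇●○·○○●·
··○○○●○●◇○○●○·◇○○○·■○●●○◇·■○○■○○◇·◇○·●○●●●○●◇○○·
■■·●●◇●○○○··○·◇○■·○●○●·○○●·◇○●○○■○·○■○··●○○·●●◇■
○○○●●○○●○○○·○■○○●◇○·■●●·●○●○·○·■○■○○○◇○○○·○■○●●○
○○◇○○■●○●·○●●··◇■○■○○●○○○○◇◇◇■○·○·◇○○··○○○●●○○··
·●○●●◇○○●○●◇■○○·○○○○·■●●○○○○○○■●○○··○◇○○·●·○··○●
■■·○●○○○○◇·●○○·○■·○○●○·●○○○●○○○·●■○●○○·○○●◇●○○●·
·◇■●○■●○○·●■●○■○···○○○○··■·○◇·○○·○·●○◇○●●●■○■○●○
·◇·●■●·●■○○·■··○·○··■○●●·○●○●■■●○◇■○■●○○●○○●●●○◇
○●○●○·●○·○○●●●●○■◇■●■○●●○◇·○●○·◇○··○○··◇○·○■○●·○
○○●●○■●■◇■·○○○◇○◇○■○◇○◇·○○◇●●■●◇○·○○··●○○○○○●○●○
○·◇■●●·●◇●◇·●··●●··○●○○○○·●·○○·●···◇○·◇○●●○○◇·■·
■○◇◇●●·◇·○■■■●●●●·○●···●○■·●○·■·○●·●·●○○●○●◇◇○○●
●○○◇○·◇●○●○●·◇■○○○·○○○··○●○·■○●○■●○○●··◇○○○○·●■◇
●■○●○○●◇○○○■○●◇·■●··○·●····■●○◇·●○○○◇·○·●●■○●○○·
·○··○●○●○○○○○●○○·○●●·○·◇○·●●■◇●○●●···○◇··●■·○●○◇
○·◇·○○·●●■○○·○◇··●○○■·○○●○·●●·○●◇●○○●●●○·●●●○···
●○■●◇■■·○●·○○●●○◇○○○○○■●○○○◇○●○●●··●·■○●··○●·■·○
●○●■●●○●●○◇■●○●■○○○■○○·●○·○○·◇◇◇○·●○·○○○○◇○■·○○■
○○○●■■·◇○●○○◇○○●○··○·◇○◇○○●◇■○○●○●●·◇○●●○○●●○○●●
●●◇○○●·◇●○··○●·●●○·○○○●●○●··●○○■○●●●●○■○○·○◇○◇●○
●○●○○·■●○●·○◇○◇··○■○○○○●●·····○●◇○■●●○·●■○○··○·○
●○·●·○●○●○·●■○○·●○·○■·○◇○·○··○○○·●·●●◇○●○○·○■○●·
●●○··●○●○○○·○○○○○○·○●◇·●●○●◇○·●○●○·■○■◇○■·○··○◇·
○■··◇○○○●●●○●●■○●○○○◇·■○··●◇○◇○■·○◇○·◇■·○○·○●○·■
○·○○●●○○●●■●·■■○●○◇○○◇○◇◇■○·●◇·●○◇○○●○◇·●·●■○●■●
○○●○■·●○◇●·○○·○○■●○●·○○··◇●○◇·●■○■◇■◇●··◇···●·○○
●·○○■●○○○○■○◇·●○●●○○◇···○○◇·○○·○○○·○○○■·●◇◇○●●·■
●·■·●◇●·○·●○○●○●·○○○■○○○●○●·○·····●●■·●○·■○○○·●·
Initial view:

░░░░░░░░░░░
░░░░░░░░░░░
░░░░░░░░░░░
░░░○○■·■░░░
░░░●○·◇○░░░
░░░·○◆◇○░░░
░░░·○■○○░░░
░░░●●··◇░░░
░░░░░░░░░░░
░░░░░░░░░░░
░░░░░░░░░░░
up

░░░░░░░░░░░
░░░░░░░░░░░
░░░░░░░░░░░
░░░■○○·■░░░
░░░○○■·■░░░
░░░●○◆◇○░░░
░░░·○·◇○░░░
░░░·○■○○░░░
░░░●●··◇░░░
░░░░░░░░░░░
░░░░░░░░░░░

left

░░░░░░░░░░░
░░░░░░░░░░░
░░░░░░░░░░░
░░░○■○○·■░░
░░░●○○■·■░░
░░░○●◆·◇○░░
░░░··○·◇○░░
░░░○·○■○○░░
░░░░●●··◇░░
░░░░░░░░░░░
░░░░░░░░░░░

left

░░░░░░░░░░░
░░░░░░░░░░░
░░░░░░░░░░░
░░░·○■○○·■░
░░░■●○○■·■░
░░░○○◆○·◇○░
░░░○··○·◇○░
░░░○○·○■○○░
░░░░░●●··◇░
░░░░░░░░░░░
░░░░░░░░░░░

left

░░░░░░░░░░░
░░░░░░░░░░░
░░░░░░░░░░░
░░░●·○■○○·■
░░░●■●○○■·■
░░░◇○◆●○·◇○
░░░○○··○·◇○
░░░○○○·○■○○
░░░░░░●●··◇
░░░░░░░░░░░
░░░░░░░░░░░

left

░░░░░░░░░░░
░░░░░░░░░░░
░░░░░░░░░░░
░░░◇●·○■○○·
░░░·●■●○○■·
░░░●◇◆○●○·◇
░░░○○○··○·◇
░░░●○○○·○■○
░░░░░░░●●··
░░░░░░░░░░░
░░░░░░░░░░░

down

░░░░░░░░░░░
░░░░░░░░░░░
░░░◇●·○■○○·
░░░·●■●○○■·
░░░●◇○○●○·◇
░░░○○◆··○·◇
░░░●○○○·○■○
░░░○●·○●●··
░░░░░░░░░░░
░░░░░░░░░░░
░░░░░░░░░░░

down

░░░░░░░░░░░
░░░◇●·○■○○·
░░░·●■●○○■·
░░░●◇○○●○·◇
░░░○○○··○·◇
░░░●○◆○·○■○
░░░○●·○●●··
░░░○●○●◇░░░
░░░░░░░░░░░
░░░░░░░░░░░
░░░░░░░░░░░

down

░░░◇●·○■○○·
░░░·●■●○○■·
░░░●◇○○●○·◇
░░░○○○··○·◇
░░░●○○○·○■○
░░░○●◆○●●··
░░░○●○●◇░░░
░░░○○◇·●░░░
░░░░░░░░░░░
░░░░░░░░░░░
░░░░░░░░░░░

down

░░░·●■●○○■·
░░░●◇○○●○·◇
░░░○○○··○·◇
░░░●○○○·○■○
░░░○●·○●●··
░░░○●◆●◇░░░
░░░○○◇·●░░░
░░░○○·●■░░░
░░░░░░░░░░░
░░░░░░░░░░░
░░░░░░░░░░░

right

░░·●■●○○■·■
░░●◇○○●○·◇○
░░○○○··○·◇○
░░●○○○·○■○○
░░○●·○●●··◇
░░○●○◆◇■░░░
░░○○◇·●○░░░
░░○○·●■●░░░
░░░░░░░░░░░
░░░░░░░░░░░
░░░░░░░░░░░

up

░░◇●·○■○○·■
░░·●■●○○■·■
░░●◇○○●○·◇○
░░○○○··○·◇○
░░●○○○·○■○○
░░○●·◆●●··◇
░░○●○●◇■░░░
░░○○◇·●○░░░
░░○○·●■●░░░
░░░░░░░░░░░
░░░░░░░░░░░

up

░░░░░░░░░░░
░░◇●·○■○○·■
░░·●■●○○■·■
░░●◇○○●○·◇○
░░○○○··○·◇○
░░●○○◆·○■○○
░░○●·○●●··◇
░░○●○●◇■░░░
░░○○◇·●○░░░
░░○○·●■●░░░
░░░░░░░░░░░

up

░░░░░░░░░░░
░░░░░░░░░░░
░░◇●·○■○○·■
░░·●■●○○■·■
░░●◇○○●○·◇○
░░○○○◆·○·◇○
░░●○○○·○■○○
░░○●·○●●··◇
░░○●○●◇■░░░
░░○○◇·●○░░░
░░○○·●■●░░░

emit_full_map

◇●·○■○○·■
·●■●○○■·■
●◇○○●○·◇○
○○○◆·○·◇○
●○○○·○■○○
○●·○●●··◇
○●○●◇■░░░
○○◇·●○░░░
○○·●■●░░░

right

░░░░░░░░░░░
░░░░░░░░░░░
░◇●·○■○○·■░
░·●■●○○■·■░
░●◇○○●○·◇○░
░○○○·◆○·◇○░
░●○○○·○■○○░
░○●·○●●··◇░
░○●○●◇■░░░░
░○○◇·●○░░░░
░○○·●■●░░░░

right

░░░░░░░░░░░
░░░░░░░░░░░
◇●·○■○○·■░░
·●■●○○■·■░░
●◇○○●○·◇○░░
○○○··◆·◇○░░
●○○○·○■○○░░
○●·○●●··◇░░
○●○●◇■░░░░░
○○◇·●○░░░░░
○○·●■●░░░░░

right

░░░░░░░░░░░
░░░░░░░░░░░
●·○■○○·■░░░
●■●○○■·■░░░
◇○○●○·◇○░░░
○○··○◆◇○░░░
○○○·○■○○░░░
●·○●●··◇░░░
●○●◇■░░░░░░
○◇·●○░░░░░░
○·●■●░░░░░░

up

░░░░░░░░░░░
░░░░░░░░░░░
░░░░░░░░░░░
●·○■○○·■░░░
●■●○○■·■░░░
◇○○●○◆◇○░░░
○○··○·◇○░░░
○○○·○■○○░░░
●·○●●··◇░░░
●○●◇■░░░░░░
○◇·●○░░░░░░

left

░░░░░░░░░░░
░░░░░░░░░░░
░░░░░░░░░░░
◇●·○■○○·■░░
·●■●○○■·■░░
●◇○○●◆·◇○░░
○○○··○·◇○░░
●○○○·○■○○░░
○●·○●●··◇░░
○●○●◇■░░░░░
○○◇·●○░░░░░

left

░░░░░░░░░░░
░░░░░░░░░░░
░░░░░░░░░░░
░◇●·○■○○·■░
░·●■●○○■·■░
░●◇○○◆○·◇○░
░○○○··○·◇○░
░●○○○·○■○○░
░○●·○●●··◇░
░○●○●◇■░░░░
░○○◇·●○░░░░

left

░░░░░░░░░░░
░░░░░░░░░░░
░░░░░░░░░░░
░░◇●·○■○○·■
░░·●■●○○■·■
░░●◇○◆●○·◇○
░░○○○··○·◇○
░░●○○○·○■○○
░░○●·○●●··◇
░░○●○●◇■░░░
░░○○◇·●○░░░

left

░░░░░░░░░░░
░░░░░░░░░░░
░░░░░░░░░░░
░░░◇●·○■○○·
░░░·●■●○○■·
░░░●◇◆○●○·◇
░░░○○○··○·◇
░░░●○○○·○■○
░░░○●·○●●··
░░░○●○●◇■░░
░░░○○◇·●○░░

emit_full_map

◇●·○■○○·■
·●■●○○■·■
●◇◆○●○·◇○
○○○··○·◇○
●○○○·○■○○
○●·○●●··◇
○●○●◇■░░░
○○◇·●○░░░
○○·●■●░░░
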